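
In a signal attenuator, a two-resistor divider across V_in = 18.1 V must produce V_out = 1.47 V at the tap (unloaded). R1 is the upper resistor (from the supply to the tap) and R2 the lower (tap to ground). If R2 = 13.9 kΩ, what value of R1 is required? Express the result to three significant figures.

Required fraction k = V_out/V_in = 0.08122.
R1 = R2·(1/k − 1) = 13.9 × 11.31 = 157.2 kΩ.

R1 ≈ 157 kΩ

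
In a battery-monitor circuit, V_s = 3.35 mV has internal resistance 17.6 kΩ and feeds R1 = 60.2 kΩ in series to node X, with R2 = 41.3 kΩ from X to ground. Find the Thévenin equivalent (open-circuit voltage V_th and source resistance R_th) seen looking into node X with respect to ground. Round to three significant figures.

V_th ≈ 1.16 mV, R_th ≈ 27.0 kΩ

R1' = 17.6 + 60.2 = 77.80 kΩ (source resistance + R1).
Open-circuit (no load on X): V_th = V_s · R2/(R1' + R2) = 3.35 × 41.3/(77.80 + 41.3) = 1.162 mV.
Looking into X with the source shorted: R_th = R1'·R2/(R1'+R2) = 77.80 × 41.3/119.1 = 26.98 kΩ.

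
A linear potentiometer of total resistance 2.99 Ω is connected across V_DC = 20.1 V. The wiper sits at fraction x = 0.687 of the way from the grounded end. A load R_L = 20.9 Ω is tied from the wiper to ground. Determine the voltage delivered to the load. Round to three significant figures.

Split the track: R_lower = x·R_p = 2.054 Ω, R_upper = (1−x)·R_p = 0.9359 Ω.
R_L loads the lower segment: effective lower R = 1.870 Ω.
V_out = 20.1 × 1.870/(0.9359 + 1.870) = 13.40 V.

V_out ≈ 13.4 V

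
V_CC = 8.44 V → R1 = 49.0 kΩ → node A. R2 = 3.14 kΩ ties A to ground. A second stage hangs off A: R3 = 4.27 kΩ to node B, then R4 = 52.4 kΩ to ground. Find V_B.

V_B ≈ 0.447 V

Node A sees R2 in parallel with the series input of stage 2, R3 + R4 = 56.67 kΩ.
R2 ‖ (R3+R4) = 2.975 kΩ.
So V_A = 8.44 × 0.05724 = 0.4831 V.
Stage 2 is unloaded, so V_B = V_A · R4/(R3+R4) = 0.4831 × 52.4/56.67 = 0.4467 V.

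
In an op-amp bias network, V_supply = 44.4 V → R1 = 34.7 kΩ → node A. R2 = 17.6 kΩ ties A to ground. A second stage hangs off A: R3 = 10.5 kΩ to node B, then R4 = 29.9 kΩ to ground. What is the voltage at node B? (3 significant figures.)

Node A sees R2 in parallel with the series input of stage 2, R3 + R4 = 40.40 kΩ.
R2 ‖ (R3+R4) = 12.26 kΩ.
First divider: V_A = V_supply · 12.26/(34.7 + 12.26) = 11.59 V.
V_B = V_A × 0.7401 = 8.579 V.

V_B ≈ 8.58 V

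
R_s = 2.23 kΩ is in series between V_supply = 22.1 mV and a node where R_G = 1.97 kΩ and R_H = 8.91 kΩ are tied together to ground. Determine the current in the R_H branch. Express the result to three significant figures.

Equivalent of the parallel group: R_p = 1.613 kΩ.
Node voltage V_A = V_supply · R_p/(R_s + R_p) = 22.1 × 0.4198 = 9.277 mV.
Branch current I = V_A/R_H = 9.277/8.91 = 1.041 µA.
(Equivalently: I_total = 5.750 µA, then current-divider fraction G_k/ΣG = 0.1811.)

I ≈ 1.04 µA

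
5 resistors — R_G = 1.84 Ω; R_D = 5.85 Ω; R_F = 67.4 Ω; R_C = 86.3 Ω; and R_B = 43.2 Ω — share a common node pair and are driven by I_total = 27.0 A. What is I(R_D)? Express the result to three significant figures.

ΣG = 1/1.84 + 1/5.85 + 1/67.4 + 1/86.3 + 1/43.2 = 0.7640.
By the current-divider rule, I = I_total · G_k/ΣG = 27.0 × 0.2237 = 6.041 A.

I ≈ 6.04 A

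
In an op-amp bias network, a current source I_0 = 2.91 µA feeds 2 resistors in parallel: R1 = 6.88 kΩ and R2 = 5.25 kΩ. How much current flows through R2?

I ≈ 1.65 µA

Two-branch current divider: I_k = I_0 · R_other/(R_1 + R_2).
I(R2) = 2.91 × 6.88/(6.88 + 5.25) = 2.91 × 0.5672 = 1.651 µA.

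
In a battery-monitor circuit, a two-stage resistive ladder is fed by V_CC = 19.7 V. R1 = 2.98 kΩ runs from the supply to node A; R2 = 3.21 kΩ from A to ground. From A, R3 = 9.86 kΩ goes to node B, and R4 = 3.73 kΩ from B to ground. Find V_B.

V_B ≈ 2.52 V

The second stage (R3 + R4 = 13.59 kΩ) loads node A in parallel with R2.
R2 ‖ (R3+R4) = 2.597 kΩ.
So V_A = 19.7 × 0.4656 = 9.173 V.
Stage 2 is unloaded, so V_B = V_A · R4/(R3+R4) = 9.173 × 3.73/13.59 = 2.518 V.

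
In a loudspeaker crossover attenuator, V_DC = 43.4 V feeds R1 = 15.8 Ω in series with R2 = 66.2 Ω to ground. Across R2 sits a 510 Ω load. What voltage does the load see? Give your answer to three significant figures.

R2 ‖ R_L = (66.2 × 510)/(66.2 + 510) = 58.59 Ω.
Now apply the divider: V_out = 43.4 × 0.7876 = 34.18 V.
(Unloaded it would be 35.0 V; the load pulls it down.)

V_out ≈ 34.2 V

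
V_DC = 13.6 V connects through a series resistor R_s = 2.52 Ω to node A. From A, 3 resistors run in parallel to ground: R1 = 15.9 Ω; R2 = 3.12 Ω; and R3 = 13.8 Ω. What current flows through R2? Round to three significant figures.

Combine the parallel branches: R_p = (1/15.9 + 1/3.12 + 1/13.8)⁻¹ = 2.194 Ω.
V_A by voltage divider: V_A = 13.6 × 2.194/(2.52 + 2.194) = 6.329 V.
I(R2) = V_A / R2 = 6.329/3.12 = 2.029 A.

I ≈ 2.03 A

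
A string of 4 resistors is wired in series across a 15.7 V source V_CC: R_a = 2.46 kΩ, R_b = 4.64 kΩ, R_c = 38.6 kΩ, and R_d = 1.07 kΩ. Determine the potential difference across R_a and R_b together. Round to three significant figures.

ΣR = 2.46 + 4.64 + 38.6 + 1.07 = 46.77 kΩ.
R_{R_a..R_b} = 2.46 + 4.64 = 7.100 kΩ.
Voltage divider: V = V_CC · (7.100 / 46.77) = 15.7 × 0.1518 = 2.383 V.

V ≈ 2.38 V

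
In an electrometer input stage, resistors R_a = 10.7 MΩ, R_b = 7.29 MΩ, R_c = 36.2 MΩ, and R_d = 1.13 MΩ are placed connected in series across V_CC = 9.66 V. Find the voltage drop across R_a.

V ≈ 1.87 V

Total series resistance ΣR = 10.7 + 7.29 + 36.2 + 1.13 = 55.32 MΩ.
By the voltage-divider rule, V = 9.66 × 10.70/55.32 = 1.868 V.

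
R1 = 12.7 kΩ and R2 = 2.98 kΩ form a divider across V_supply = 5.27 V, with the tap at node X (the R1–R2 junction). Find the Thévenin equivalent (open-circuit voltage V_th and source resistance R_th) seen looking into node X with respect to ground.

V_th ≈ 1.00 V, R_th ≈ 2.41 kΩ

V_th is the unloaded tap voltage: V_supply · R2/(R1+R2) = 5.27 × 0.1901 = 1.002 V.
Zeroing V_supply shorts the top of R1 to ground, so R_th = R1 ‖ R2 = 2.414 kΩ.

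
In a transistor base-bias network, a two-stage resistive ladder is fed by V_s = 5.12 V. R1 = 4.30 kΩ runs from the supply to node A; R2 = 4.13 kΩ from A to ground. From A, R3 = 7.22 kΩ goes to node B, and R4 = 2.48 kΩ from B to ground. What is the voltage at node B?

Looking into the second stage from A: R3 + R4 = 9.700 kΩ appears in parallel with R2.
Effective lower resistance at A: R2 ‖ 9.700 = 2.897 kΩ.
First divider: V_A = V_s · 2.897/(4.30 + 2.897) = 2.061 V.
Stage 2 is unloaded, so V_B = V_A · R4/(R3+R4) = 2.061 × 2.48/9.700 = 0.5269 V.

V_B ≈ 0.527 V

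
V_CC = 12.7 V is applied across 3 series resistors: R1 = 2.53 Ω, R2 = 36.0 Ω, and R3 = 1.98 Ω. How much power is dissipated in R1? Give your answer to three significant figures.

The common current is I = 12.7/40.51 = 0.3135 A.
P(R1) = I²·R1 = (0.3135)² × 2.53 = 0.2487 W.

P ≈ 0.249 W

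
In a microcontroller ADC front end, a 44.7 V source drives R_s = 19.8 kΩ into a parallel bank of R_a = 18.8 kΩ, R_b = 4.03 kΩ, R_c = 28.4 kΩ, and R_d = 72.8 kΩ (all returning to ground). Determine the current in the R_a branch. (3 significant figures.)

Equivalent of the parallel group: R_p = 2.855 kΩ.
Node voltage V_A = V_in · R_p/(R_s + R_p) = 44.7 × 0.1260 = 5.633 V.
I(R_a) = V_A / R_a = 5.633/18.8 = 0.2996 mA.

I ≈ 0.300 mA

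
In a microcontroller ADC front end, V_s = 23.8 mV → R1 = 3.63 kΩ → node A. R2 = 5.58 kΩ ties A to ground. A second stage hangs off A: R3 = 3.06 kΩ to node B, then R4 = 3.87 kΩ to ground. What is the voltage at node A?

V_A ≈ 10.9 mV

Node A sees R2 in parallel with the series input of stage 2, R3 + R4 = 6.930 kΩ.
Effective lower resistance at A: R2 ‖ 6.930 = 3.091 kΩ.
So V_A = 23.8 × 0.4599 = 10.95 mV.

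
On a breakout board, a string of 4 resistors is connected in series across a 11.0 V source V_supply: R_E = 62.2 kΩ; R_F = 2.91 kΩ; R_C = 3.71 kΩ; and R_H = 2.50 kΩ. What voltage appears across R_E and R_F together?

Total series resistance ΣR = 62.2 + 2.91 + 3.71 + 2.50 = 71.32 kΩ.
R_{R_E..R_F} = 62.2 + 2.91 = 65.11 kΩ.
Voltage divider: V = V_supply · (65.11 / 71.32) = 11.0 × 0.9129 = 10.04 V.

V ≈ 10.0 V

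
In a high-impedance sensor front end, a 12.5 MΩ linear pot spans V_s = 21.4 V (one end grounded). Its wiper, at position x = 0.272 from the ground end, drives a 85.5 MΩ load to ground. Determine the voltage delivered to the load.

The pot divides into 9.100 MΩ above the wiper and 3.400 MΩ below.
Lower segment in parallel with the load: 3.400 ‖ 85.5 = 3.270 MΩ.
Then V_out = V_s · 3.270/(9.100 + 3.270) = 5.657 V.

V_out ≈ 5.66 V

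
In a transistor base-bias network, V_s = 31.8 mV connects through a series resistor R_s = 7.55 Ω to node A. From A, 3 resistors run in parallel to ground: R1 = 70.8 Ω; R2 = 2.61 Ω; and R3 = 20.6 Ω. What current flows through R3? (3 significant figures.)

I ≈ 0.354 mA

Parallel bank: R_p = 1/(1/70.8 + 1/2.61 + 1/20.6) = 2.243 Ω.
V_A by voltage divider: V_A = 31.8 × 2.243/(7.55 + 2.243) = 7.284 mV.
Branch current I = V_A/R3 = 7.284/20.6 = 0.3536 mA.
(Check via current divider: I_total = 3.247 mA; share G_k/ΣG = 0.1089 → same result.)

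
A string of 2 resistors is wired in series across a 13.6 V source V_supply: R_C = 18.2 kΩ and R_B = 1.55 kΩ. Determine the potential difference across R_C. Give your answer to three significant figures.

Series total: ΣR = 18.2 + 1.55 = 19.75 kΩ.
By the voltage-divider rule, V = 13.6 × 18.20/19.75 = 12.53 V.

V ≈ 12.5 V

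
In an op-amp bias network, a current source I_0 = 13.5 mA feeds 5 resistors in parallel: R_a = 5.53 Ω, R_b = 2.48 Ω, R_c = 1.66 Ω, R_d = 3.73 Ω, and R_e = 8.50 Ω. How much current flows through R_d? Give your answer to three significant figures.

Total conductance ΣG = 1/5.53 + 1/2.48 + 1/1.66 + 1/3.73 + 1/8.50 = 1.572 (units of 1/Ω).
Current divider: I(R_d) = I_0 · G_k/ΣG = 13.5 × (0.2681/1.572) = 13.5 × 0.1705 = 2.302 mA.

I ≈ 2.30 mA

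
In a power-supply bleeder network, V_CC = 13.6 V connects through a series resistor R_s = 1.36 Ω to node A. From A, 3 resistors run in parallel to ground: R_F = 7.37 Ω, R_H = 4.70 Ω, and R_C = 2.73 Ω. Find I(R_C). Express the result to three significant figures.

I ≈ 2.53 A

Parallel bank: R_p = 1/(1/7.37 + 1/4.70 + 1/2.73) = 1.399 Ω.
Node voltage V_A = V_CC · R_p/(R_s + R_p) = 13.6 × 0.5071 = 6.896 V.
Branch current I = V_A/R_C = 6.896/2.73 = 2.526 A.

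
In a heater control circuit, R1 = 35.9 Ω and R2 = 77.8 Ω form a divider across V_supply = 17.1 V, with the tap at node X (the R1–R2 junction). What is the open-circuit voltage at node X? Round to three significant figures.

V_th ≈ 11.7 V

Open-circuit (no load on X): V_th = V_supply · R2/(R1 + R2) = 17.1 × 77.8/(35.90 + 77.8) = 11.70 V.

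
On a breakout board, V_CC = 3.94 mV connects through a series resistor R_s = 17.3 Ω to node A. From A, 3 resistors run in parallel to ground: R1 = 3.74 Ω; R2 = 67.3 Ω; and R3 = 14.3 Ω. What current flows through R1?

I ≈ 0.149 mA

Equivalent of the parallel group: R_p = 2.840 Ω.
V_A by voltage divider: V_A = 3.94 × 2.840/(17.3 + 2.840) = 0.5555 mV.
I(R1) = V_A / R1 = 0.5555/3.74 = 0.1485 mA.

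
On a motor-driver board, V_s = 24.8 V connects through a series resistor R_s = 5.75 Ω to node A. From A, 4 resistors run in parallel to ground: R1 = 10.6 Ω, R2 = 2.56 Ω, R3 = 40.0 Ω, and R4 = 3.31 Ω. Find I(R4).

Combine the parallel branches: R_p = (1/10.6 + 1/2.56 + 1/40.0 + 1/3.31)⁻¹ = 1.231 Ω.
Node voltage V_A = V_s · R_p/(R_s + R_p) = 24.8 × 0.1764 = 4.374 V.
I(R4) = V_A / R4 = 4.374/3.31 = 1.322 A.

I ≈ 1.32 A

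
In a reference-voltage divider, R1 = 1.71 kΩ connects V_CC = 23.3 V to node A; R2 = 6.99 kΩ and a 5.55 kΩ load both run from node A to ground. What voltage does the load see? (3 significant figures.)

The load sits in parallel with R2, giving an effective lower resistance R2' = R2·R_L/(R2+R_L) = 3.094 kΩ.
Then V_out = V_CC · R2'/(R1 + R2') = 23.3 × 3.094/4.804 = 15.01 V.

V_out ≈ 15.0 V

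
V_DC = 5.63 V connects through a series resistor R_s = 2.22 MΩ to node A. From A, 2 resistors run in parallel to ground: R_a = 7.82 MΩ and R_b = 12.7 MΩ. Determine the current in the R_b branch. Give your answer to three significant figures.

Equivalent of the parallel group: R_p = 4.840 MΩ.
V_A by voltage divider: V_A = 5.63 × 4.840/(2.22 + 4.840) = 3.860 V.
Branch current I = V_A/R_b = 3.860/12.7 = 0.3039 µA.
(Equivalently: I_total = 0.7975 µA, then current-divider fraction G_k/ΣG = 0.3811.)

I ≈ 0.304 µA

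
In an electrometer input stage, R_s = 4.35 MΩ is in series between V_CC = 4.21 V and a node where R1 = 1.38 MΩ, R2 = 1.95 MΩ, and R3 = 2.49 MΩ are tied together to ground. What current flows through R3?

Parallel bank: R_p = 1/(1/1.38 + 1/1.95 + 1/2.49) = 0.6101 MΩ.
V_A by voltage divider: V_A = 4.21 × 0.6101/(4.35 + 0.6101) = 0.5178 V.
I(R3) = V_A / R3 = 0.5178/2.49 = 0.2080 µA.

I ≈ 0.208 µA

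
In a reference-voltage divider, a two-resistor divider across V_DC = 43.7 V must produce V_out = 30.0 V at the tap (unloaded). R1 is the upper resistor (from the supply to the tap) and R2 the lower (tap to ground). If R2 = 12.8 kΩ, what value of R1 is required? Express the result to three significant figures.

R1 ≈ 5.85 kΩ

V_out/V_DC = R2/(R1+R2) = 0.6865.
Rearranging, R1 = R2·(1−k)/k = 12.8 × 0.4567 = 5.845 kΩ.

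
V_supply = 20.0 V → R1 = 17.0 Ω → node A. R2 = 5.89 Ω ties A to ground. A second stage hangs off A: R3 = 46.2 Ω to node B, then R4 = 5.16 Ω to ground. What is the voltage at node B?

Node A sees R2 in parallel with the series input of stage 2, R3 + R4 = 51.36 Ω.
R2 ‖ (R3+R4) = 5.284 Ω.
V_A = 20.0 × 5.284/(17.0 + 5.284) = 4.742 V.
Then the unloaded second divider: V_B = V_A × R4/(R3+R4) = 4.742 × 0.1005 = 0.4765 V.

V_B ≈ 0.476 V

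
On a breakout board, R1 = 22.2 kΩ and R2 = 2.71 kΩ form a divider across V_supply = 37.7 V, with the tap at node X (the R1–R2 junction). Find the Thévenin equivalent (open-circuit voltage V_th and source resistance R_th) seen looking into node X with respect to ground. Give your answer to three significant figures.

V_th ≈ 4.10 V, R_th ≈ 2.42 kΩ

V_th is the unloaded tap voltage: V_supply · R2/(R1+R2) = 37.7 × 0.1088 = 4.101 V.
Looking into X with the source shorted: R_th = R1·R2/(R1+R2) = 22.20 × 2.71/24.91 = 2.415 kΩ.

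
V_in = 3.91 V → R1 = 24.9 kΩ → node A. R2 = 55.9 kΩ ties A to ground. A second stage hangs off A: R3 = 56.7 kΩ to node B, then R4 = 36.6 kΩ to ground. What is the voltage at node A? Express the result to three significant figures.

V_A ≈ 2.28 V

Node A sees R2 in parallel with the series input of stage 2, R3 + R4 = 93.30 kΩ.
Effective lower resistance at A: R2 ‖ 93.30 = 34.96 kΩ.
First divider: V_A = V_in · 34.96/(24.9 + 34.96) = 2.283 V.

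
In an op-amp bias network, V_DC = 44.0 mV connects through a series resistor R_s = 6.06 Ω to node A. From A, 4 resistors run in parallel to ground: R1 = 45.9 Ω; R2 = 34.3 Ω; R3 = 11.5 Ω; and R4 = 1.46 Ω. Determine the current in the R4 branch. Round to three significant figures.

I ≈ 5.03 mA

Combine the parallel branches: R_p = (1/45.9 + 1/34.3 + 1/11.5 + 1/1.46)⁻¹ = 1.215 Ω.
Node voltage V_A = V_DC · R_p/(R_s + R_p) = 44.0 × 0.1670 = 7.350 mV.
Branch current I = V_A/R4 = 7.350/1.46 = 5.034 mA.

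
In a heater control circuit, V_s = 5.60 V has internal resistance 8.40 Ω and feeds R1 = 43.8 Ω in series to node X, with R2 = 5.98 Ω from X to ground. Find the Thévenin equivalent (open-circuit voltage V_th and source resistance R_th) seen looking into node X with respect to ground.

V_th ≈ 0.576 V, R_th ≈ 5.37 Ω

R1' = 8.40 + 43.8 = 52.20 Ω (source resistance + R1).
Open-circuit (no load on X): V_th = V_s · R2/(R1' + R2) = 5.60 × 5.98/(52.20 + 5.98) = 0.5756 V.
With V_s suppressed (replaced by a short), R_th = R1' ‖ R2 = (52.20 × 5.98)/(52.20 + 5.98) = 5.365 Ω.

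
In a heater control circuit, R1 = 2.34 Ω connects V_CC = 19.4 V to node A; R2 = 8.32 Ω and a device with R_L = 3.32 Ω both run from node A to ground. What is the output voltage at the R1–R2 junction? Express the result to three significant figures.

R2 ‖ R_L = (8.32 × 3.32)/(8.32 + 3.32) = 2.373 Ω.
Now apply the divider: V_out = 19.4 × 0.5035 = 9.768 V.

V_out ≈ 9.77 V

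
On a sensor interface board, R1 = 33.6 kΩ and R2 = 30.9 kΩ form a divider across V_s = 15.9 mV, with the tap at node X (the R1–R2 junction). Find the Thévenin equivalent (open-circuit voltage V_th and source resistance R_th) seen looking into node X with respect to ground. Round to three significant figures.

V_th ≈ 7.62 mV, R_th ≈ 16.1 kΩ

With X open, the divider is unloaded: V_th = 15.9 × 30.9/64.50 = 7.617 mV.
Zeroing V_s shorts the top of R1 to ground, so R_th = R1 ‖ R2 = 16.10 kΩ.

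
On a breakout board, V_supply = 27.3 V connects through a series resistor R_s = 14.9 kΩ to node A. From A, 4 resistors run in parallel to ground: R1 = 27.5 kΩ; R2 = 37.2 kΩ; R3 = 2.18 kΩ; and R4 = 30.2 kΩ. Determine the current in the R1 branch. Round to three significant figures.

Equivalent of the parallel group: R_p = 1.802 kΩ.
Node voltage V_A = V_supply · R_p/(R_s + R_p) = 27.3 × 0.1079 = 2.945 V.
I(R1) = V_A / R1 = 2.945/27.5 = 0.1071 mA.

I ≈ 0.107 mA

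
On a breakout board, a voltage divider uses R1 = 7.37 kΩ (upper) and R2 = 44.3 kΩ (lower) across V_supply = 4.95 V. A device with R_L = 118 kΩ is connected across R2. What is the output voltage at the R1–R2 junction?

V_out ≈ 4.03 V

The load sits in parallel with R2, giving an effective lower resistance R2' = R2·R_L/(R2+R_L) = 32.21 kΩ.
Now apply the divider: V_out = 4.95 × 0.8138 = 4.028 V.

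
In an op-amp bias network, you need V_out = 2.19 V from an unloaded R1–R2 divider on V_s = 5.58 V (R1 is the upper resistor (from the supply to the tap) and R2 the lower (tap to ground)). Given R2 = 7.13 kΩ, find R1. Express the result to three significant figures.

The divider ratio is R2/(R1+R2) = 2.19/5.58 = 0.3925.
So R1 = R2 · (V_s/V_out − 1) = 7.13 × (5.58/2.19 − 1) = 7.13 × 1.548 = 11.04 kΩ.

R1 ≈ 11.0 kΩ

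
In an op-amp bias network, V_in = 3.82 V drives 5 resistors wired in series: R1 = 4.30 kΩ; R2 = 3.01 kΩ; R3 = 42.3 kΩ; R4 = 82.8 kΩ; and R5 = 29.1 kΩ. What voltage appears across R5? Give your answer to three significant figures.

Series total: ΣR = 4.30 + 3.01 + 42.3 + 82.8 + 29.1 = 161.5 kΩ.
V = V_in · R/ΣR = 3.82 × 0.1802 = 0.6883 V.

V ≈ 0.688 V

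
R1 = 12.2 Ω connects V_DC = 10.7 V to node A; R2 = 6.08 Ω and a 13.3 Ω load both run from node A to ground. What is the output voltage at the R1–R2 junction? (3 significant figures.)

The load sits in parallel with R2, giving an effective lower resistance R2' = R2·R_L/(R2+R_L) = 4.173 Ω.
Then V_out = V_DC · R2'/(R1 + R2') = 10.7 × 4.173/16.37 = 2.727 V.
(Unloaded it would be 3.56 V; the load pulls it down.)

V_out ≈ 2.73 V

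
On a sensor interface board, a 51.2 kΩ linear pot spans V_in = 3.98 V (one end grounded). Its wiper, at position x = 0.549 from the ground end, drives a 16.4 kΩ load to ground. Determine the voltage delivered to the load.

Split the track: R_lower = x·R_p = 28.11 kΩ, R_upper = (1−x)·R_p = 23.09 kΩ.
R_L loads the lower segment: effective lower R = 10.36 kΩ.
V_out = 3.98 × 10.36/(23.09 + 10.36) = 1.232 V.
(Unloaded: V_out = x·V_in = 2.19 V.)

V_out ≈ 1.23 V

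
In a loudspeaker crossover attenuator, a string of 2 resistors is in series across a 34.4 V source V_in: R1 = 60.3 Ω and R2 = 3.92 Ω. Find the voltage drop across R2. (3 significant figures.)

Series total: ΣR = 60.3 + 3.92 = 64.22 Ω.
Voltage divider: V = V_in · (3.920 / 64.22) = 34.4 × 0.06104 = 2.100 V.

V ≈ 2.10 V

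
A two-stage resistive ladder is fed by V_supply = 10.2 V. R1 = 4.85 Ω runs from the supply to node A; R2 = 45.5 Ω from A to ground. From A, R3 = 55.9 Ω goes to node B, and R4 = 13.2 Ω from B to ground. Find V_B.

The second stage (R3 + R4 = 69.10 Ω) loads node A in parallel with R2.
R2 ‖ (R3+R4) = 27.43 Ω.
First divider: V_A = V_supply · 27.43/(4.85 + 27.43) = 8.668 V.
Then the unloaded second divider: V_B = V_A × R4/(R3+R4) = 8.668 × 0.1910 = 1.656 V.

V_B ≈ 1.66 V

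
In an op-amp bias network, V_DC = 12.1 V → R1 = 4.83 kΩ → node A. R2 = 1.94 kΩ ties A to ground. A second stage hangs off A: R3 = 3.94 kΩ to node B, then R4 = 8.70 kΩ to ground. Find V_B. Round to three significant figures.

V_B ≈ 2.15 V

Node A sees R2 in parallel with the series input of stage 2, R3 + R4 = 12.64 kΩ.
Effective lower resistance at A: R2 ‖ 12.64 = 1.682 kΩ.
V_A = 12.1 × 1.682/(4.83 + 1.682) = 3.125 V.
Then the unloaded second divider: V_B = V_A × R4/(R3+R4) = 3.125 × 0.6883 = 2.151 V.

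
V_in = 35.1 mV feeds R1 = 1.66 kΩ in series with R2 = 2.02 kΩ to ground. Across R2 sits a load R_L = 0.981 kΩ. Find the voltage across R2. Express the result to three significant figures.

V_out ≈ 9.99 mV

R2 ‖ R_L = (2.02 × 0.981)/(2.02 + 0.981) = 0.6603 kΩ.
Then V_out = V_in · R2'/(R1 + R2') = 35.1 × 0.6603/2.320 = 9.989 mV.
(Unloaded it would be 19.3 mV; the load pulls it down.)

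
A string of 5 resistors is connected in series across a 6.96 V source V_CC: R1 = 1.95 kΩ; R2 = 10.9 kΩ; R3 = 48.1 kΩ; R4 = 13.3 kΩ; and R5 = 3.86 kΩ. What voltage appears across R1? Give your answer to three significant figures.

ΣR = 1.95 + 10.9 + 48.1 + 13.3 + 3.86 = 78.11 kΩ.
V = V_CC · R/ΣR = 6.96 × 0.02496 = 0.1738 V.

V ≈ 0.174 V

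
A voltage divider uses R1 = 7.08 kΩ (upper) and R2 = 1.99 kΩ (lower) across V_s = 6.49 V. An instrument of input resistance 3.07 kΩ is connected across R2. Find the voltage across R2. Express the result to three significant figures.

First combine the lower leg with the load: R2 ‖ R_L = 1.207 kΩ.
Then V_out = V_s · R2'/(R1 + R2') = 6.49 × 1.207/8.287 = 0.9455 V.

V_out ≈ 0.946 V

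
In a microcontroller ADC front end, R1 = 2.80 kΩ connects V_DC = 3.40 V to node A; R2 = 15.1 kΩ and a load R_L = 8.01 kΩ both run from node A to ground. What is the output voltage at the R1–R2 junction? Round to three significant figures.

V_out ≈ 2.21 V

R2 ‖ R_L = (15.1 × 8.01)/(15.1 + 8.01) = 5.234 kΩ.
Voltage divider with the loaded lower leg: V_out = 3.40 × 5.234/(2.80 + 5.234) = 3.40 × 0.6515 = 2.215 V.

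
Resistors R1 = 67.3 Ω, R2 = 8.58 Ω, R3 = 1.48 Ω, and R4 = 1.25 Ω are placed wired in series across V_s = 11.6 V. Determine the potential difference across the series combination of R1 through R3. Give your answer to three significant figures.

Total series resistance ΣR = 67.3 + 8.58 + 1.48 + 1.25 = 78.61 Ω.
R_{R1..R3} = 67.3 + 8.58 + 1.48 = 77.36 Ω.
By the voltage-divider rule, V = 11.6 × 77.36/78.61 = 11.42 V.

V ≈ 11.4 V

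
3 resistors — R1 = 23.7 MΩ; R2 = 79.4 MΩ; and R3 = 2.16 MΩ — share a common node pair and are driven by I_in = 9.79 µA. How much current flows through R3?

I ≈ 8.75 µA

Conductances: ΣG = 1/23.7 + 1/79.4 + 1/2.16 = 0.5178 (1/MΩ).
R3 takes the fraction G_k/ΣG = 0.4630/0.5178 = 0.8942, so I = 9.79 × 0.8942 = 8.754 µA.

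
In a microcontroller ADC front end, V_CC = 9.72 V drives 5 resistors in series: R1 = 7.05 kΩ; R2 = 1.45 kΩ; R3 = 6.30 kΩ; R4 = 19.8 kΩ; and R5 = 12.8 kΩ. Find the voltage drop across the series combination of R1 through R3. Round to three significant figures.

V ≈ 3.03 V

Series total: ΣR = 7.05 + 1.45 + 6.30 + 19.8 + 12.8 = 47.40 kΩ.
R_{R1..R3} = 7.05 + 1.45 + 6.30 = 14.80 kΩ.
V = V_CC · R/ΣR = 9.72 × 0.3122 = 3.035 V.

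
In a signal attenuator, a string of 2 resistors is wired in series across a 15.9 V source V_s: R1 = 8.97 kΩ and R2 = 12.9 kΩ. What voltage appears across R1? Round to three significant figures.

Series total: ΣR = 8.97 + 12.9 = 21.87 kΩ.
By the voltage-divider rule, V = 15.9 × 8.970/21.87 = 6.521 V.

V ≈ 6.52 V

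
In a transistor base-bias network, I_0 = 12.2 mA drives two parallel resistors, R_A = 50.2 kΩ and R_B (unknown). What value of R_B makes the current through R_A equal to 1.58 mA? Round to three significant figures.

R_B ≈ 7.47 kΩ

The fraction through R_A equals R_B/(R_A+R_B).
With f = 0.1295, R_B = R_A · f/(1−f) = 50.2 × 0.1488 = 7.469 kΩ.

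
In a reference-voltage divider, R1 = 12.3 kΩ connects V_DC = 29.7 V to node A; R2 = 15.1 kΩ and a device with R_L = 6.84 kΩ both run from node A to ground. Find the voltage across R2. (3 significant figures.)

The load sits in parallel with R2, giving an effective lower resistance R2' = R2·R_L/(R2+R_L) = 4.708 kΩ.
Then V_out = V_DC · R2'/(R1 + R2') = 29.7 × 4.708/17.01 = 8.221 V.

V_out ≈ 8.22 V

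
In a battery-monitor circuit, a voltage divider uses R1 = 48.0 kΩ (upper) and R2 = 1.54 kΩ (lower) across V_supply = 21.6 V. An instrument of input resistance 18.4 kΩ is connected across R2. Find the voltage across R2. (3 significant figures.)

V_out ≈ 0.621 V

R2 ‖ R_L = (1.54 × 18.4)/(1.54 + 18.4) = 1.421 kΩ.
Now apply the divider: V_out = 21.6 × 0.02875 = 0.6211 V.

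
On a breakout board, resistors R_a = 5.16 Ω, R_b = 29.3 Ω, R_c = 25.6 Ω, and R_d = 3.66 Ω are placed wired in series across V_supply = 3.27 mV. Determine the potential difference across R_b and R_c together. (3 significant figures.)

Series total: ΣR = 5.16 + 29.3 + 25.6 + 3.66 = 63.72 Ω.
R_{R_b..R_c} = 29.3 + 25.6 = 54.90 Ω.
By the voltage-divider rule, V = 3.27 × 54.90/63.72 = 2.817 mV.

V ≈ 2.82 mV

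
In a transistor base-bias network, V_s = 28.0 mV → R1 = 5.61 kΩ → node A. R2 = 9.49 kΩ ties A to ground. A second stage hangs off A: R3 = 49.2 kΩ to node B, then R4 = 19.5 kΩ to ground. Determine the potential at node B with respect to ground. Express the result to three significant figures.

The second stage (R3 + R4 = 68.70 kΩ) loads node A in parallel with R2.
R2 ‖ (R3+R4) = 8.338 kΩ.
First divider: V_A = V_s · 8.338/(5.61 + 8.338) = 16.74 mV.
V_B = V_A × 0.2838 = 4.751 mV.

V_B ≈ 4.75 mV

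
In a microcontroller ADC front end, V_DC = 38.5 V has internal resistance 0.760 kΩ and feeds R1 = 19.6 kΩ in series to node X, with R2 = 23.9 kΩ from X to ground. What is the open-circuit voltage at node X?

R1' = 0.760 + 19.6 = 20.36 kΩ (source resistance + R1).
With X open, the divider is unloaded: V_th = 38.5 × 23.9/44.26 = 20.79 V.

V_th ≈ 20.8 V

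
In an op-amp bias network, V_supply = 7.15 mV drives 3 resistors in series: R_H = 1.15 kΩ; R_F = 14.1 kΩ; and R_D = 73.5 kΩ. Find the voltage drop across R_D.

V ≈ 5.92 mV

Total series resistance ΣR = 1.15 + 14.1 + 73.5 = 88.75 kΩ.
By the voltage-divider rule, V = 7.15 × 73.50/88.75 = 5.921 mV.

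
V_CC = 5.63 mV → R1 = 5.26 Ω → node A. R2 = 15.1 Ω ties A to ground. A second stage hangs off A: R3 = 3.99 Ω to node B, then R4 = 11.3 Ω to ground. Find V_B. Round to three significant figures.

Node A sees R2 in parallel with the series input of stage 2, R3 + R4 = 15.29 Ω.
Effective lower resistance at A: R2 ‖ 15.29 = 7.597 Ω.
First divider: V_A = V_CC · 7.597/(5.26 + 7.597) = 3.327 mV.
Stage 2 is unloaded, so V_B = V_A · R4/(R3+R4) = 3.327 × 11.3/15.29 = 2.459 mV.

V_B ≈ 2.46 mV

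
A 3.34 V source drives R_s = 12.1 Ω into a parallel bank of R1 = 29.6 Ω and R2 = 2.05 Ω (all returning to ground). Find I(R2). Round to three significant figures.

I ≈ 0.223 A

Parallel bank: R_p = 1/(1/29.6 + 1/2.05) = 1.917 Ω.
Node voltage V_A = V_in · R_p/(R_s + R_p) = 3.34 × 0.1368 = 0.4568 V.
I(R2) = V_A / R2 = 0.4568/2.05 = 0.2228 A.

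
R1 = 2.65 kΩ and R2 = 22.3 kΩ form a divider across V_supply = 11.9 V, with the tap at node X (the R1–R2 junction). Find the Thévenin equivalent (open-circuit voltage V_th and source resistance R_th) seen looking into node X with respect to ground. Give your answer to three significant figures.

Open-circuit (no load on X): V_th = V_supply · R2/(R1 + R2) = 11.9 × 22.3/(2.650 + 22.3) = 10.64 V.
Looking into X with the source shorted: R_th = R1·R2/(R1+R2) = 2.650 × 22.3/24.95 = 2.369 kΩ.

V_th ≈ 10.6 V, R_th ≈ 2.37 kΩ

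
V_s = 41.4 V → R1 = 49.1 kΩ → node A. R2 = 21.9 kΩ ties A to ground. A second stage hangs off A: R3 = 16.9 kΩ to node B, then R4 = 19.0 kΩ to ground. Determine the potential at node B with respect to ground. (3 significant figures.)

Looking into the second stage from A: R3 + R4 = 35.90 kΩ appears in parallel with R2.
Effective lower resistance at A: R2 ‖ 35.90 = 13.60 kΩ.
First divider: V_A = V_s · 13.60/(49.1 + 13.60) = 8.981 V.
Then the unloaded second divider: V_B = V_A × R4/(R3+R4) = 8.981 × 0.5292 = 4.753 V.

V_B ≈ 4.75 V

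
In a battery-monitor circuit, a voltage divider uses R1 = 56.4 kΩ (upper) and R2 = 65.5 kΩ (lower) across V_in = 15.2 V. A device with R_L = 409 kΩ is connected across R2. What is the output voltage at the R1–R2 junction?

R2 ‖ R_L = (65.5 × 409)/(65.5 + 409) = 56.46 kΩ.
Voltage divider with the loaded lower leg: V_out = 15.2 × 56.46/(56.4 + 56.46) = 15.2 × 0.5003 = 7.604 V.

V_out ≈ 7.60 V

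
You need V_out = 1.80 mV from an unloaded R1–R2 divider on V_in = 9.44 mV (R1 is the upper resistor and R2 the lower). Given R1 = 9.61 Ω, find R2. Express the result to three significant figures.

R2 ≈ 2.26 Ω

V_out/V_in = R2/(R1+R2) = 0.1907.
So R2 = R1 · V_out/(V_in − V_out) = 9.61 × 1.80/(9.44 − 1.80) = 9.61 × 0.2356 = 2.264 Ω.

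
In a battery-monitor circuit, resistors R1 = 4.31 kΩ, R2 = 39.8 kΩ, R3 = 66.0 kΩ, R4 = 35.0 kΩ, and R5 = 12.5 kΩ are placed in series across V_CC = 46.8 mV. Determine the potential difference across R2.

V ≈ 11.8 mV

ΣR = 4.31 + 39.8 + 66.0 + 35.0 + 12.5 = 157.6 kΩ.
Voltage divider: V = V_CC · (39.80 / 157.6) = 46.8 × 0.2525 = 11.82 mV.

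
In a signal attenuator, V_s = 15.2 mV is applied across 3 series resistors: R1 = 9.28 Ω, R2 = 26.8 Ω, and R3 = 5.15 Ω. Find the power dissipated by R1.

P ≈ 1.26 µW

ΣR = 41.23 Ω → I = 15.2/41.23 = 0.3687 mA.
P = I²R = 0.1359 × 9.28 = 1.261 µW.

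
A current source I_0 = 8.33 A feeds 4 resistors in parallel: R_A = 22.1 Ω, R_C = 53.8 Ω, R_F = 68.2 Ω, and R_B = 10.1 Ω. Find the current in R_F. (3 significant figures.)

I ≈ 0.688 A

Total conductance ΣG = 1/22.1 + 1/53.8 + 1/68.2 + 1/10.1 = 0.1775 (units of 1/Ω).
R_F takes the fraction G_k/ΣG = 0.01466/0.1775 = 0.08260, so I = 8.33 × 0.08260 = 0.6881 A.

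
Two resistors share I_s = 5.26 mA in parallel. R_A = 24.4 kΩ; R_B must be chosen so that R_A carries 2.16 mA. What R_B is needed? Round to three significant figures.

R_B ≈ 17.0 kΩ

The fraction through R_A equals R_B/(R_A+R_B).
With f = 0.4106, R_B = R_A · f/(1−f) = 24.4 × 0.6968 = 17.00 kΩ.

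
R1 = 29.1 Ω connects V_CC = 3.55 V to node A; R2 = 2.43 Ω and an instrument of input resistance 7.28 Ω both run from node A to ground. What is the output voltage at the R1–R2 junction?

V_out ≈ 0.209 V

The load sits in parallel with R2, giving an effective lower resistance R2' = R2·R_L/(R2+R_L) = 1.822 Ω.
Voltage divider with the loaded lower leg: V_out = 3.55 × 1.822/(29.1 + 1.822) = 3.55 × 0.05892 = 0.2092 V.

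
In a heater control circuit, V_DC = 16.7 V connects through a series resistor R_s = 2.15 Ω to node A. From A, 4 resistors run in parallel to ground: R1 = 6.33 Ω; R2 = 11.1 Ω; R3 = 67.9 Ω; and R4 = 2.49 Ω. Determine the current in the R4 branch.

Parallel bank: R_p = 1/(1/6.33 + 1/11.1 + 1/67.9 + 1/2.49) = 1.505 Ω.
V_A = 16.7 × 1.505/3.655 = 6.877 V.
I(R4) = V_A / R4 = 6.877/2.49 = 2.762 A.

I ≈ 2.76 A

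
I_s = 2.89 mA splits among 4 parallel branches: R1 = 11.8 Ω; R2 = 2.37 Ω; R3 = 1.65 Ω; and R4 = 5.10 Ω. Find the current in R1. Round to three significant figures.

I ≈ 0.187 mA

Conductances: ΣG = 1/11.8 + 1/2.37 + 1/1.65 + 1/5.10 = 1.309 (1/Ω).
R1 takes the fraction G_k/ΣG = 0.08475/1.309 = 0.06475, so I = 2.89 × 0.06475 = 0.1871 mA.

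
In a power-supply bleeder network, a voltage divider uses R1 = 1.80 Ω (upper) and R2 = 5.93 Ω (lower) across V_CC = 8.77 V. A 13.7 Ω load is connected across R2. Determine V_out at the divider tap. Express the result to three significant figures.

V_out ≈ 6.11 V

R2 ‖ R_L = (5.93 × 13.7)/(5.93 + 13.7) = 4.139 Ω.
Then V_out = V_CC · R2'/(R1 + R2') = 8.77 × 4.139/5.939 = 6.112 V.
(Unloaded it would be 6.73 V; the load pulls it down.)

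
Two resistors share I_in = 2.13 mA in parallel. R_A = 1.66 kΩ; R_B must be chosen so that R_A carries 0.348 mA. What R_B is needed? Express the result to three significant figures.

R_B ≈ 0.324 kΩ

Two-branch current divider: I_A = I_in · R_B/(R_A + R_B).
With f = 0.1634, R_B = R_A · f/(1−f) = 1.66 × 0.1953 = 0.3242 kΩ.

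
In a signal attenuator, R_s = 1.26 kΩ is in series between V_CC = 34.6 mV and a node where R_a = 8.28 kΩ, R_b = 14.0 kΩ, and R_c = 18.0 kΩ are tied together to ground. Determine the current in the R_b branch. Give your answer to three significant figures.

Equivalent of the parallel group: R_p = 4.036 kΩ.
V_A = 34.6 × 4.036/5.296 = 26.37 mV.
I(R_b) = V_A / R_b = 26.37/14.0 = 1.883 µA.

I ≈ 1.88 µA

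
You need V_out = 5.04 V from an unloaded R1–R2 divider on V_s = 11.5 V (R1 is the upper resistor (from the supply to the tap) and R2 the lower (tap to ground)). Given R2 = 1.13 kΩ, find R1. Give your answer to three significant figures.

Required fraction k = V_out/V_s = 0.4383.
So R1 = R2 · (V_s/V_out − 1) = 1.13 × (11.5/5.04 − 1) = 1.13 × 1.282 = 1.448 kΩ.

R1 ≈ 1.45 kΩ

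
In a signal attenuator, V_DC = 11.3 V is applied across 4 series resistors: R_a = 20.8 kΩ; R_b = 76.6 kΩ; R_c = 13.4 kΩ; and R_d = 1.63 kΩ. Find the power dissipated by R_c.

Series current I = V_DC/ΣR = 11.3/112.4 = 0.1005 mA.
V(R_c) = I·R = 1.347 V; P = V·I = 1.347 × 0.1005 = 0.1354 mW.

P ≈ 0.135 mW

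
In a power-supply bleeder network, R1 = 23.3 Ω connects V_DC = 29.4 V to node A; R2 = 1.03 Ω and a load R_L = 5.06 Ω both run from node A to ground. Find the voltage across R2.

V_out ≈ 1.04 V

R2 ‖ R_L = (1.03 × 5.06)/(1.03 + 5.06) = 0.8558 Ω.
Now apply the divider: V_out = 29.4 × 0.03543 = 1.042 V.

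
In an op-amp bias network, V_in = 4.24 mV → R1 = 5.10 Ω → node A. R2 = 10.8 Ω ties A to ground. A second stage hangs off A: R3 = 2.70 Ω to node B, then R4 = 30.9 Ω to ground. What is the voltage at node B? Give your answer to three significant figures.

Node A sees R2 in parallel with the series input of stage 2, R3 + R4 = 33.60 Ω.
Effective lower resistance at A: R2 ‖ 33.60 = 8.173 Ω.
V_A = 4.24 × 8.173/(5.10 + 8.173) = 2.611 mV.
Then the unloaded second divider: V_B = V_A × R4/(R3+R4) = 2.611 × 0.9196 = 2.401 mV.

V_B ≈ 2.40 mV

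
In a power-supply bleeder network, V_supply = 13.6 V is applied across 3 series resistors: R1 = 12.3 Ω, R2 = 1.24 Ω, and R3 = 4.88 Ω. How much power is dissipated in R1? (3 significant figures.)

ΣR = 18.42 Ω → I = 13.6/18.42 = 0.7383 A.
P = I²R = 0.5451 × 12.3 = 6.705 W.

P ≈ 6.71 W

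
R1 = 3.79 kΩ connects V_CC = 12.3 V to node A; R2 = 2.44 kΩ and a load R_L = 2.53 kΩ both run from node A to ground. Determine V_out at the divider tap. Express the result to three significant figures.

First combine the lower leg with the load: R2 ‖ R_L = 1.242 kΩ.
Now apply the divider: V_out = 12.3 × 0.2468 = 3.036 V.

V_out ≈ 3.04 V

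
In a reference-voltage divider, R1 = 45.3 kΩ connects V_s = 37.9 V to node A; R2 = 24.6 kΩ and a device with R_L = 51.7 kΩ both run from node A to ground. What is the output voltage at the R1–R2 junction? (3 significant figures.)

V_out ≈ 10.2 V

First combine the lower leg with the load: R2 ‖ R_L = 16.67 kΩ.
Now apply the divider: V_out = 37.9 × 0.2690 = 10.19 V.
(Unloaded it would be 13.3 V; the load pulls it down.)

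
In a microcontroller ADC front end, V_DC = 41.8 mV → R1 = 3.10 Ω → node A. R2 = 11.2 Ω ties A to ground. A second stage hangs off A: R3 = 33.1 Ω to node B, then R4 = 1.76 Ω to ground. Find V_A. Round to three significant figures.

V_A ≈ 30.6 mV

The second stage (R3 + R4 = 34.86 Ω) loads node A in parallel with R2.
R2 ‖ (R3+R4) = 8.477 Ω.
First divider: V_A = V_DC · 8.477/(3.10 + 8.477) = 30.61 mV.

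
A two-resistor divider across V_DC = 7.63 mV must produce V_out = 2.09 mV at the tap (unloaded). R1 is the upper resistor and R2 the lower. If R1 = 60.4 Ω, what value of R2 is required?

R2 ≈ 22.8 Ω

Required fraction k = V_out/V_DC = 0.2739.
R2 = R1 · 0.2739/(1 − 0.2739) = 22.79 Ω.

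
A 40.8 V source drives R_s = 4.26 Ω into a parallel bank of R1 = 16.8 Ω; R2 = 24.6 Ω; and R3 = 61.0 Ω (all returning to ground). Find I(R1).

Parallel bank: R_p = 1/(1/16.8 + 1/24.6 + 1/61.0) = 8.579 Ω.
V_A by voltage divider: V_A = 40.8 × 8.579/(4.26 + 8.579) = 27.26 V.
Branch current I = V_A/R1 = 27.26/16.8 = 1.623 A.

I ≈ 1.62 A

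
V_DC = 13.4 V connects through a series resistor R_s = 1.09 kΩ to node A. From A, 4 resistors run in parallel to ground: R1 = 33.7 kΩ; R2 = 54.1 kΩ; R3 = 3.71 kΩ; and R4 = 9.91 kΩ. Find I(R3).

I ≈ 2.48 mA

Equivalent of the parallel group: R_p = 2.389 kΩ.
Node voltage V_A = V_DC · R_p/(R_s + R_p) = 13.4 × 0.6867 = 9.202 V.
I(R3) = V_A / R3 = 9.202/3.71 = 2.480 mA.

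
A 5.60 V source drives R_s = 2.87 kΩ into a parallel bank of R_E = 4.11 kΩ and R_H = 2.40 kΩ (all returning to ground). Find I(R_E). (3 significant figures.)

I ≈ 0.471 mA

Combine the parallel branches: R_p = (1/4.11 + 1/2.40)⁻¹ = 1.515 kΩ.
Node voltage V_A = V_supply · R_p/(R_s + R_p) = 5.60 × 0.3455 = 1.935 V.
I(R_E) = V_A / R_E = 1.935/4.11 = 0.4708 mA.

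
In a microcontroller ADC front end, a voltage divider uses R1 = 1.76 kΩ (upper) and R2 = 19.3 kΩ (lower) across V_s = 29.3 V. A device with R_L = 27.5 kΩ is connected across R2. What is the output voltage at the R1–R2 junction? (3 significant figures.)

R2 ‖ R_L = (19.3 × 27.5)/(19.3 + 27.5) = 11.34 kΩ.
Voltage divider with the loaded lower leg: V_out = 29.3 × 11.34/(1.76 + 11.34) = 29.3 × 0.8657 = 25.36 V.
(Unloaded it would be 26.9 V; the load pulls it down.)

V_out ≈ 25.4 V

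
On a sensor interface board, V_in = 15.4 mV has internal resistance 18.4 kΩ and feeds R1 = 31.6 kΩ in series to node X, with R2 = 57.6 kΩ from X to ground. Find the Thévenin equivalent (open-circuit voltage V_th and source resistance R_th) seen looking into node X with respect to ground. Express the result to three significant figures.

V_th ≈ 8.24 mV, R_th ≈ 26.8 kΩ

R1' = 18.4 + 31.6 = 50.00 kΩ (source resistance + R1).
V_th is the unloaded tap voltage: V_in · R2/(R1'+R2) = 15.4 × 0.5353 = 8.244 mV.
Zeroing V_in shorts the top of R1' to ground, so R_th = R1' ‖ R2 = 26.77 kΩ.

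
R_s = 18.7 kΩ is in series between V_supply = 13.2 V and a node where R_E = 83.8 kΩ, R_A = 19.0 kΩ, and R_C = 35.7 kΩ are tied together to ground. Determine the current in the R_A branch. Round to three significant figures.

Combine the parallel branches: R_p = (1/83.8 + 1/19.0 + 1/35.7)⁻¹ = 10.80 kΩ.
V_A = 13.2 × 10.80/29.50 = 4.833 V.
I(R_A) = V_A / R_A = 4.833/19.0 = 0.2544 mA.

I ≈ 0.254 mA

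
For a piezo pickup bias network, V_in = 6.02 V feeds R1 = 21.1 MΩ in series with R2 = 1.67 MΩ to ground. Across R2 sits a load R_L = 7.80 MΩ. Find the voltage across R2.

V_out ≈ 0.368 V

R2 ‖ R_L = (1.67 × 7.80)/(1.67 + 7.80) = 1.376 MΩ.
Then V_out = V_in · R2'/(R1 + R2') = 6.02 × 1.376/22.48 = 0.3684 V.
(Unloaded it would be 0.442 V; the load pulls it down.)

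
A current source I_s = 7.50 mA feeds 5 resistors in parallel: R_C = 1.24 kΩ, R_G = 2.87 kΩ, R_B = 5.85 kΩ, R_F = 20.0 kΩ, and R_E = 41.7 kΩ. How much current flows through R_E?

Total conductance ΣG = 1/1.24 + 1/2.87 + 1/5.85 + 1/20.0 + 1/41.7 = 1.400 (units of 1/kΩ).
By the current-divider rule, I = I_s · G_k/ΣG = 7.50 × 0.01713 = 0.1285 mA.

I ≈ 0.128 mA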